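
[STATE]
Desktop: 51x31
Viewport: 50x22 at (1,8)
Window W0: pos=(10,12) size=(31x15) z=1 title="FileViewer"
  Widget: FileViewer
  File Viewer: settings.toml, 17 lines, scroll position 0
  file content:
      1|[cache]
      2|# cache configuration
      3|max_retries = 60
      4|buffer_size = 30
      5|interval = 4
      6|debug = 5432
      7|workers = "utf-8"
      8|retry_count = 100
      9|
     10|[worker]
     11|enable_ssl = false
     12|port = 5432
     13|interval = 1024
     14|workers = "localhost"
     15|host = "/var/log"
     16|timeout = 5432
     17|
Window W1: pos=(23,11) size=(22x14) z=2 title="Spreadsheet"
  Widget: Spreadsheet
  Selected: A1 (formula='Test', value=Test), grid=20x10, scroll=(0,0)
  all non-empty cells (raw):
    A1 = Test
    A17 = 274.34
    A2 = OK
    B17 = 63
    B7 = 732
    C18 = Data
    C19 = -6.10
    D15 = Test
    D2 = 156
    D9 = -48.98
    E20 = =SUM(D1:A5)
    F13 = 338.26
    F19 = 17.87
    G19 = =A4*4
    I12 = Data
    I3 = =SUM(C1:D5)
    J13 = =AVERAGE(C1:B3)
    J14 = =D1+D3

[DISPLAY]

                                                  
                                                  
                                                  
                      ┏━━━━━━━━━━━━━━━━━━━━┓      
         ┏━━━━━━━━━━━━┃ Spreadsheet        ┃      
         ┃ FileViewer ┠────────────────────┨      
         ┠────────────┃A1: Test            ┃      
         ┃[cache]     ┃       A       B    ┃      
         ┃# cache conf┃--------------------┃      
         ┃max_retries ┃  1 [Test]         0┃      
         ┃buffer_size ┃  2 OK             0┃      
         ┃interval = 4┃  3        0       0┃      
         ┃debug = 5432┃  4        0       0┃      
         ┃workers = "u┃  5        0       0┃      
         ┃retry_count ┃  6        0       0┃      
         ┃            ┃  7        0     732┃      
         ┃[worker]    ┗━━━━━━━━━━━━━━━━━━━━┛      
         ┃enable_ssl = false          ▼┃          
         ┗━━━━━━━━━━━━━━━━━━━━━━━━━━━━━┛          
                                                  
                                                  
                                                  


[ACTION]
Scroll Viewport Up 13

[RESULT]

                                                  
                                                  
                                                  
                                                  
                                                  
                                                  
                                                  
                                                  
                                                  
                                                  
                                                  
                      ┏━━━━━━━━━━━━━━━━━━━━┓      
         ┏━━━━━━━━━━━━┃ Spreadsheet        ┃      
         ┃ FileViewer ┠────────────────────┨      
         ┠────────────┃A1: Test            ┃      
         ┃[cache]     ┃       A       B    ┃      
         ┃# cache conf┃--------------------┃      
         ┃max_retries ┃  1 [Test]         0┃      
         ┃buffer_size ┃  2 OK             0┃      
         ┃interval = 4┃  3        0       0┃      
         ┃debug = 5432┃  4        0       0┃      
         ┃workers = "u┃  5        0       0┃      


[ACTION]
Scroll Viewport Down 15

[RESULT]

                                                  
                                                  
                      ┏━━━━━━━━━━━━━━━━━━━━┓      
         ┏━━━━━━━━━━━━┃ Spreadsheet        ┃      
         ┃ FileViewer ┠────────────────────┨      
         ┠────────────┃A1: Test            ┃      
         ┃[cache]     ┃       A       B    ┃      
         ┃# cache conf┃--------------------┃      
         ┃max_retries ┃  1 [Test]         0┃      
         ┃buffer_size ┃  2 OK             0┃      
         ┃interval = 4┃  3        0       0┃      
         ┃debug = 5432┃  4        0       0┃      
         ┃workers = "u┃  5        0       0┃      
         ┃retry_count ┃  6        0       0┃      
         ┃            ┃  7        0     732┃      
         ┃[worker]    ┗━━━━━━━━━━━━━━━━━━━━┛      
         ┃enable_ssl = false          ▼┃          
         ┗━━━━━━━━━━━━━━━━━━━━━━━━━━━━━┛          
                                                  
                                                  
                                                  
                                                  


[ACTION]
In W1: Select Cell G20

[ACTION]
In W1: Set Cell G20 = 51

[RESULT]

                                                  
                                                  
                      ┏━━━━━━━━━━━━━━━━━━━━┓      
         ┏━━━━━━━━━━━━┃ Spreadsheet        ┃      
         ┃ FileViewer ┠────────────────────┨      
         ┠────────────┃G20: 51             ┃      
         ┃[cache]     ┃       A       B    ┃      
         ┃# cache conf┃--------------------┃      
         ┃max_retries ┃  1 Test           0┃      
         ┃buffer_size ┃  2 OK             0┃      
         ┃interval = 4┃  3        0       0┃      
         ┃debug = 5432┃  4        0       0┃      
         ┃workers = "u┃  5        0       0┃      
         ┃retry_count ┃  6        0       0┃      
         ┃            ┃  7        0     732┃      
         ┃[worker]    ┗━━━━━━━━━━━━━━━━━━━━┛      
         ┃enable_ssl = false          ▼┃          
         ┗━━━━━━━━━━━━━━━━━━━━━━━━━━━━━┛          
                                                  
                                                  
                                                  
                                                  


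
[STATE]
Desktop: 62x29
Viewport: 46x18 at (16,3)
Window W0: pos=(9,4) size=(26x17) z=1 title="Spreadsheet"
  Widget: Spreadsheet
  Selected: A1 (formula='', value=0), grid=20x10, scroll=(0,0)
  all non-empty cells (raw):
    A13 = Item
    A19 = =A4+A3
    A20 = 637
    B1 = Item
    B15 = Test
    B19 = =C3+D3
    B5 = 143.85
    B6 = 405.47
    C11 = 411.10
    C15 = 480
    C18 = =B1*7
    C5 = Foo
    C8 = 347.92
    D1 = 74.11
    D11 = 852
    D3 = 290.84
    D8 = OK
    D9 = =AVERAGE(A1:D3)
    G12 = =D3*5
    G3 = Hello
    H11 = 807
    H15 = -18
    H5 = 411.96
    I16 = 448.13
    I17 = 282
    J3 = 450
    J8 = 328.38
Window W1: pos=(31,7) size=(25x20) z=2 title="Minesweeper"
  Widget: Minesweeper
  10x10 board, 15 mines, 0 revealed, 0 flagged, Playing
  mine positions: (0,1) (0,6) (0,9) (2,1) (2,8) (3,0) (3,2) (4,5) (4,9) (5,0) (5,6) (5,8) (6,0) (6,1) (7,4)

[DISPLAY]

                                              
━━━━━━━━━━━━━━━━━━┓                           
dsheet            ┃                           
──────────────────┨                           
               ┏━━━━━━━━━━━━━━━━━━━━━━━┓      
 A       B     ┃ Minesweeper           ┃      
---------------┠───────────────────────┨      
   [0]Item     ┃■■■■■■■■■■             ┃      
     0       0 ┃■■■■■■■■■■             ┃      
     0       0 ┃■■■■■■■■■■             ┃      
     0       0 ┃■■■■■■■■■■             ┃      
     0  143.85F┃■■■■■■■■■■             ┃      
     0  405.47 ┃■■■■■■■■■■             ┃      
     0       0 ┃■■■■■■■■■■             ┃      
     0       0 ┃■■■■■■■■■■             ┃      
     0       0 ┃■■■■■■■■■■             ┃      
     0       0 ┃■■■■■■■■■■             ┃      
━━━━━━━━━━━━━━━┃                       ┃      


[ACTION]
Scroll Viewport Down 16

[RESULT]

     0       0 ┃■■■■■■■■■■             ┃      
     0       0 ┃■■■■■■■■■■             ┃      
     0       0 ┃■■■■■■■■■■             ┃      
     0  143.85F┃■■■■■■■■■■             ┃      
     0  405.47 ┃■■■■■■■■■■             ┃      
     0       0 ┃■■■■■■■■■■             ┃      
     0       0 ┃■■■■■■■■■■             ┃      
     0       0 ┃■■■■■■■■■■             ┃      
     0       0 ┃■■■■■■■■■■             ┃      
━━━━━━━━━━━━━━━┃                       ┃      
               ┃                       ┃      
               ┃                       ┃      
               ┃                       ┃      
               ┃                       ┃      
               ┃                       ┃      
               ┗━━━━━━━━━━━━━━━━━━━━━━━┛      
                                              
                                              


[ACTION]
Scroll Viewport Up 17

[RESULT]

                                              
                                              
                                              
                                              
━━━━━━━━━━━━━━━━━━┓                           
dsheet            ┃                           
──────────────────┨                           
               ┏━━━━━━━━━━━━━━━━━━━━━━━┓      
 A       B     ┃ Minesweeper           ┃      
---------------┠───────────────────────┨      
   [0]Item     ┃■■■■■■■■■■             ┃      
     0       0 ┃■■■■■■■■■■             ┃      
     0       0 ┃■■■■■■■■■■             ┃      
     0       0 ┃■■■■■■■■■■             ┃      
     0  143.85F┃■■■■■■■■■■             ┃      
     0  405.47 ┃■■■■■■■■■■             ┃      
     0       0 ┃■■■■■■■■■■             ┃      
     0       0 ┃■■■■■■■■■■             ┃      


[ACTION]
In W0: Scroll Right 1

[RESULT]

                                              
                                              
                                              
                                              
━━━━━━━━━━━━━━━━━━┓                           
dsheet            ┃                           
──────────────────┨                           
               ┏━━━━━━━━━━━━━━━━━━━━━━━┓      
 B       C     ┃ Minesweeper           ┃      
---------------┠───────────────────────┨      
em           0 ┃■■■■■■■■■■             ┃      
     0       0 ┃■■■■■■■■■■             ┃      
     0       0 ┃■■■■■■■■■■             ┃      
     0       0 ┃■■■■■■■■■■             ┃      
143.85Foo      ┃■■■■■■■■■■             ┃      
405.47       0 ┃■■■■■■■■■■             ┃      
     0       0 ┃■■■■■■■■■■             ┃      
     0  347.92O┃■■■■■■■■■■             ┃      


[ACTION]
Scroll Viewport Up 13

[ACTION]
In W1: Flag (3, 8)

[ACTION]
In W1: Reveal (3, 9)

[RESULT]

                                              
                                              
                                              
                                              
━━━━━━━━━━━━━━━━━━┓                           
dsheet            ┃                           
──────────────────┨                           
               ┏━━━━━━━━━━━━━━━━━━━━━━━┓      
 B       C     ┃ Minesweeper           ┃      
---------------┠───────────────────────┨      
em           0 ┃■■■■■■■■■■             ┃      
     0       0 ┃■■■■■■■■■■             ┃      
     0       0 ┃■■■■■■■■■■             ┃      
     0       0 ┃■■■■■■■■⚑2             ┃      
143.85Foo      ┃■■■■■■■■■■             ┃      
405.47       0 ┃■■■■■■■■■■             ┃      
     0       0 ┃■■■■■■■■■■             ┃      
     0  347.92O┃■■■■■■■■■■             ┃      


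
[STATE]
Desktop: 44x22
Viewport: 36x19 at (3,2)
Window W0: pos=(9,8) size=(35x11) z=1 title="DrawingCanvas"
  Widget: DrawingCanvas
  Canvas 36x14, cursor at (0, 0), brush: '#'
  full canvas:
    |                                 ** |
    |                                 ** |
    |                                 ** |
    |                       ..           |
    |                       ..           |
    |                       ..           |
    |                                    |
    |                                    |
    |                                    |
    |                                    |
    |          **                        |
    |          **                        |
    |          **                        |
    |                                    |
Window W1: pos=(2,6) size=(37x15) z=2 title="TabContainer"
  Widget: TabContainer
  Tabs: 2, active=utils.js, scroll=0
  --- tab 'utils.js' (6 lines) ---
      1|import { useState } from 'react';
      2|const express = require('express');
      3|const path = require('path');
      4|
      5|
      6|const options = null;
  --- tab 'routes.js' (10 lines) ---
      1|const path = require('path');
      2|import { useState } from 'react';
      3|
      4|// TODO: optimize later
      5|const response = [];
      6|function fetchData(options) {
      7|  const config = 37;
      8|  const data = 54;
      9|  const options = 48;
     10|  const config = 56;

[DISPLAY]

                                    
                                    
                                    
                                    
━━━━━━━━━━━━━━━━━━━━━━━━━━━━━━━━━━━┓
 TabContainer                      ┃
───────────────────────────────────┨
[utils.js]│ routes.js              ┃
───────────────────────────────────┃
import { useState } from 'react';  ┃
const express = require('express');┃
const path = require('path');      ┃
                                   ┃
                                   ┃
const options = null;              ┃
                                   ┃
                                   ┃
                                   ┃
━━━━━━━━━━━━━━━━━━━━━━━━━━━━━━━━━━━┛


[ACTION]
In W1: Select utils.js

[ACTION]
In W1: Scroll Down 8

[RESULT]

                                    
                                    
                                    
                                    
━━━━━━━━━━━━━━━━━━━━━━━━━━━━━━━━━━━┓
 TabContainer                      ┃
───────────────────────────────────┨
[utils.js]│ routes.js              ┃
───────────────────────────────────┃
const options = null;              ┃
                                   ┃
                                   ┃
                                   ┃
                                   ┃
                                   ┃
                                   ┃
                                   ┃
                                   ┃
━━━━━━━━━━━━━━━━━━━━━━━━━━━━━━━━━━━┛


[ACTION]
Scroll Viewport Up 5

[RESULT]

                                    
                                    
                                    
                                    
                                    
                                    
━━━━━━━━━━━━━━━━━━━━━━━━━━━━━━━━━━━┓
 TabContainer                      ┃
───────────────────────────────────┨
[utils.js]│ routes.js              ┃
───────────────────────────────────┃
const options = null;              ┃
                                   ┃
                                   ┃
                                   ┃
                                   ┃
                                   ┃
                                   ┃
                                   ┃


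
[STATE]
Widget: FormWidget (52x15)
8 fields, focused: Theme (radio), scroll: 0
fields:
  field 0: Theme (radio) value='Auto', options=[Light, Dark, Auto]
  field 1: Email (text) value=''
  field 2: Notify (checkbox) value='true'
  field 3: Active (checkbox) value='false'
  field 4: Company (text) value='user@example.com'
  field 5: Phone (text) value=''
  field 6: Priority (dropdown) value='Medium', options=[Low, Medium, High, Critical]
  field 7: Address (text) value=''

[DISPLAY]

> Theme:      ( ) Light  ( ) Dark  (●) Auto         
  Email:      [                                    ]
  Notify:     [x]                                   
  Active:     [ ]                                   
  Company:    [user@example.com                    ]
  Phone:      [                                    ]
  Priority:   [Medium                             ▼]
  Address:    [                                    ]
                                                    
                                                    
                                                    
                                                    
                                                    
                                                    
                                                    


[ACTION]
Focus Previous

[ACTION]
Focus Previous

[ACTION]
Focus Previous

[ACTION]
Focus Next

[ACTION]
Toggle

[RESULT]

  Theme:      ( ) Light  ( ) Dark  (●) Auto         
  Email:      [                                    ]
  Notify:     [x]                                   
  Active:     [ ]                                   
  Company:    [user@example.com                    ]
  Phone:      [                                    ]
> Priority:   [Medium                             ▼]
  Address:    [                                    ]
                                                    
                                                    
                                                    
                                                    
                                                    
                                                    
                                                    


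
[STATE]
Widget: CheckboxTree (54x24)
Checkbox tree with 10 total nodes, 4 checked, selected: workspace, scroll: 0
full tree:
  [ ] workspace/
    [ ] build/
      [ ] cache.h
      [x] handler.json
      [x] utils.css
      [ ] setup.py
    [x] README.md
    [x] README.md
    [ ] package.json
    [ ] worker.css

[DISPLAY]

>[-] workspace/                                       
   [-] build/                                         
     [ ] cache.h                                      
     [x] handler.json                                 
     [x] utils.css                                    
     [ ] setup.py                                     
   [x] README.md                                      
   [x] README.md                                      
   [ ] package.json                                   
   [ ] worker.css                                     
                                                      
                                                      
                                                      
                                                      
                                                      
                                                      
                                                      
                                                      
                                                      
                                                      
                                                      
                                                      
                                                      
                                                      


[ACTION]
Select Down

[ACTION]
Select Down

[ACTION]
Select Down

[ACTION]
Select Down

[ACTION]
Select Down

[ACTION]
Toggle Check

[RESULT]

 [-] workspace/                                       
   [-] build/                                         
     [ ] cache.h                                      
     [x] handler.json                                 
     [x] utils.css                                    
>    [x] setup.py                                     
   [x] README.md                                      
   [x] README.md                                      
   [ ] package.json                                   
   [ ] worker.css                                     
                                                      
                                                      
                                                      
                                                      
                                                      
                                                      
                                                      
                                                      
                                                      
                                                      
                                                      
                                                      
                                                      
                                                      


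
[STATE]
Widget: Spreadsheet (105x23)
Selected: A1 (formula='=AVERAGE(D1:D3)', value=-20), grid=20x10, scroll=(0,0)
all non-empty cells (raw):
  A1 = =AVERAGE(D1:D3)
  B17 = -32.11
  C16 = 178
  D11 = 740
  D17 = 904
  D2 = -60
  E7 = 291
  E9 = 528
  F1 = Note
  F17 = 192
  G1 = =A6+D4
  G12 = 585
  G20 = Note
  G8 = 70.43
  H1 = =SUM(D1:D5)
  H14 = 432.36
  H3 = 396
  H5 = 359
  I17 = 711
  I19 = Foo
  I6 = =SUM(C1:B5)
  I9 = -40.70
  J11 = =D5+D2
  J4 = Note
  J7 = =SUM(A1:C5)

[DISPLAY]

A1: =AVERAGE(D1:D3)                                                                                      
       A       B       C       D       E       F       G       H       I       J                         
---------------------------------------------------------------------------------------------------------
  1    [-20]       0       0       0       0Note           0     -60       0       0                     
  2        0       0       0     -60       0       0       0       0       0       0                     
  3        0       0       0       0       0       0       0     396       0       0                     
  4        0       0       0       0       0       0       0       0       0Note                         
  5        0       0       0       0       0       0       0     359       0       0                     
  6        0       0       0       0       0       0       0       0       0       0                     
  7        0       0       0       0     291       0       0       0       0     -20                     
  8        0       0       0       0       0       0   70.43       0       0       0                     
  9        0       0       0       0     528       0       0       0  -40.70       0                     
 10        0       0       0       0       0       0       0       0       0       0                     
 11        0       0       0     740       0       0       0       0       0     -60                     
 12        0       0       0       0       0       0     585       0       0       0                     
 13        0       0       0       0       0       0       0       0       0       0                     
 14        0       0       0       0       0       0       0  432.36       0       0                     
 15        0       0       0       0       0       0       0       0       0       0                     
 16        0       0     178       0       0       0       0       0       0       0                     
 17        0  -32.11       0     904       0     192       0       0     711       0                     
 18        0       0       0       0       0       0       0       0       0       0                     
 19        0       0       0       0       0       0       0       0Foo            0                     
 20        0       0       0       0       0       0Note           0       0       0                     


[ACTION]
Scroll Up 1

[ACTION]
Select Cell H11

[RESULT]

H11:                                                                                                     
       A       B       C       D       E       F       G       H       I       J                         
---------------------------------------------------------------------------------------------------------
  1      -20       0       0       0       0Note           0     -60       0       0                     
  2        0       0       0     -60       0       0       0       0       0       0                     
  3        0       0       0       0       0       0       0     396       0       0                     
  4        0       0       0       0       0       0       0       0       0Note                         
  5        0       0       0       0       0       0       0     359       0       0                     
  6        0       0       0       0       0       0       0       0       0       0                     
  7        0       0       0       0     291       0       0       0       0     -20                     
  8        0       0       0       0       0       0   70.43       0       0       0                     
  9        0       0       0       0     528       0       0       0  -40.70       0                     
 10        0       0       0       0       0       0       0       0       0       0                     
 11        0       0       0     740       0       0       0     [0]       0     -60                     
 12        0       0       0       0       0       0     585       0       0       0                     
 13        0       0       0       0       0       0       0       0       0       0                     
 14        0       0       0       0       0       0       0  432.36       0       0                     
 15        0       0       0       0       0       0       0       0       0       0                     
 16        0       0     178       0       0       0       0       0       0       0                     
 17        0  -32.11       0     904       0     192       0       0     711       0                     
 18        0       0       0       0       0       0       0       0       0       0                     
 19        0       0       0       0       0       0       0       0Foo            0                     
 20        0       0       0       0       0       0Note           0       0       0                     


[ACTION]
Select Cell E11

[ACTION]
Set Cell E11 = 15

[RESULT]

E11: 15                                                                                                  
       A       B       C       D       E       F       G       H       I       J                         
---------------------------------------------------------------------------------------------------------
  1      -20       0       0       0       0Note           0     -60       0       0                     
  2        0       0       0     -60       0       0       0       0       0       0                     
  3        0       0       0       0       0       0       0     396       0       0                     
  4        0       0       0       0       0       0       0       0       0Note                         
  5        0       0       0       0       0       0       0     359       0       0                     
  6        0       0       0       0       0       0       0       0       0       0                     
  7        0       0       0       0     291       0       0       0       0     -20                     
  8        0       0       0       0       0       0   70.43       0       0       0                     
  9        0       0       0       0     528       0       0       0  -40.70       0                     
 10        0       0       0       0       0       0       0       0       0       0                     
 11        0       0       0     740    [15]       0       0       0       0     -60                     
 12        0       0       0       0       0       0     585       0       0       0                     
 13        0       0       0       0       0       0       0       0       0       0                     
 14        0       0       0       0       0       0       0  432.36       0       0                     
 15        0       0       0       0       0       0       0       0       0       0                     
 16        0       0     178       0       0       0       0       0       0       0                     
 17        0  -32.11       0     904       0     192       0       0     711       0                     
 18        0       0       0       0       0       0       0       0       0       0                     
 19        0       0       0       0       0       0       0       0Foo            0                     
 20        0       0       0       0       0       0Note           0       0       0                     


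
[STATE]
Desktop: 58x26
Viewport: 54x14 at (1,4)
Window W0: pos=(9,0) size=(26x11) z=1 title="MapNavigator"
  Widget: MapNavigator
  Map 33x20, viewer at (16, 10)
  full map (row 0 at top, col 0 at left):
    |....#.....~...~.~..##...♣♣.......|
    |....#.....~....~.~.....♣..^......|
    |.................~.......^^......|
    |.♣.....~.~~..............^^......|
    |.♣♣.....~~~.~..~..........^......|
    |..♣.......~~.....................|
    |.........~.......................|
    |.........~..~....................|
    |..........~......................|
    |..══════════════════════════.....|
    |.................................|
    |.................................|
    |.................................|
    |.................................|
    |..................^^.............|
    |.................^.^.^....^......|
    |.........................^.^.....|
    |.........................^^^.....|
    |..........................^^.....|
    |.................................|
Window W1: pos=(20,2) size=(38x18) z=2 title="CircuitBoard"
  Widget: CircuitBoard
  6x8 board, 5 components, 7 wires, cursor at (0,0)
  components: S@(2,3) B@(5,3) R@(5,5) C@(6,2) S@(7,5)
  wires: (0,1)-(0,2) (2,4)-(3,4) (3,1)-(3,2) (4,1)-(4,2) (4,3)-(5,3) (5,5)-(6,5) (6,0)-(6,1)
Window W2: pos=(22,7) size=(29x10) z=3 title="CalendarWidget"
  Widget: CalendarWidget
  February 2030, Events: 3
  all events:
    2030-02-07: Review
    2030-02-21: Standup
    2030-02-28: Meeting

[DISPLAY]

        ┃......~...┠──────────────────────────────────
        ┃══════════┃   0 1 2 3 4 5                    
        ┃..........┃0  [.]  · ─ ·                     
        ┃..........┃ ┏━━━━━━━━━━━━━━━━━━━━━━━━━━━┓    
        ┃..........┃1┃ CalendarWidget            ┃    
        ┃..........┃ ┠───────────────────────────┨    
        ┗━━━━━━━━━━┃2┃       February 2030       ┃    
                   ┃ ┃Mo Tu We Th Fr Sa Su       ┃    
                   ┃3┃             1  2  3       ┃    
                   ┃ ┃ 4  5  6  7*  8  9 10      ┃    
                   ┃4┃11 12 13 14 15 16 17       ┃    
                   ┃ ┃18 19 20 21* 22 23 24      ┃    
                   ┃5┗━━━━━━━━━━━━━━━━━━━━━━━━━━━┛    
                   ┃                        │         


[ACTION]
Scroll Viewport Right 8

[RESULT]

     ┃......~...┠────────────────────────────────────┨
     ┃══════════┃   0 1 2 3 4 5                      ┃
     ┃..........┃0  [.]  · ─ ·                       ┃
     ┃..........┃ ┏━━━━━━━━━━━━━━━━━━━━━━━━━━━┓      ┃
     ┃..........┃1┃ CalendarWidget            ┃      ┃
     ┃..........┃ ┠───────────────────────────┨      ┃
     ┗━━━━━━━━━━┃2┃       February 2030       ┃      ┃
                ┃ ┃Mo Tu We Th Fr Sa Su       ┃      ┃
                ┃3┃             1  2  3       ┃      ┃
                ┃ ┃ 4  5  6  7*  8  9 10      ┃      ┃
                ┃4┃11 12 13 14 15 16 17       ┃      ┃
                ┃ ┃18 19 20 21* 22 23 24      ┃      ┃
                ┃5┗━━━━━━━━━━━━━━━━━━━━━━━━━━━┛      ┃
                ┃                        │           ┃


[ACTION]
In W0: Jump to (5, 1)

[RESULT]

     ┃          ┠────────────────────────────────────┨
     ┃       ...┃   0 1 2 3 4 5                      ┃
     ┃       ...┃0  [.]  · ─ ·                       ┃
     ┃       ...┃ ┏━━━━━━━━━━━━━━━━━━━━━━━━━━━┓      ┃
     ┃       .♣.┃1┃ CalendarWidget            ┃      ┃
     ┃       .♣♣┃ ┠───────────────────────────┨      ┃
     ┗━━━━━━━━━━┃2┃       February 2030       ┃      ┃
                ┃ ┃Mo Tu We Th Fr Sa Su       ┃      ┃
                ┃3┃             1  2  3       ┃      ┃
                ┃ ┃ 4  5  6  7*  8  9 10      ┃      ┃
                ┃4┃11 12 13 14 15 16 17       ┃      ┃
                ┃ ┃18 19 20 21* 22 23 24      ┃      ┃
                ┃5┗━━━━━━━━━━━━━━━━━━━━━━━━━━━┛      ┃
                ┃                        │           ┃


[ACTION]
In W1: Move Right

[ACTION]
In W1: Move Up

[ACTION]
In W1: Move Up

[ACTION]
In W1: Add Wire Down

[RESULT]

     ┃          ┠────────────────────────────────────┨
     ┃       ...┃   0 1 2 3 4 5                      ┃
     ┃       ...┃0      [.]─ ·                       ┃
     ┃       ...┃ ┏━━━━━━━━━━━━━━━━━━━━━━━━━━━┓      ┃
     ┃       .♣.┃1┃ CalendarWidget            ┃      ┃
     ┃       .♣♣┃ ┠───────────────────────────┨      ┃
     ┗━━━━━━━━━━┃2┃       February 2030       ┃      ┃
                ┃ ┃Mo Tu We Th Fr Sa Su       ┃      ┃
                ┃3┃             1  2  3       ┃      ┃
                ┃ ┃ 4  5  6  7*  8  9 10      ┃      ┃
                ┃4┃11 12 13 14 15 16 17       ┃      ┃
                ┃ ┃18 19 20 21* 22 23 24      ┃      ┃
                ┃5┗━━━━━━━━━━━━━━━━━━━━━━━━━━━┛      ┃
                ┃                        │           ┃


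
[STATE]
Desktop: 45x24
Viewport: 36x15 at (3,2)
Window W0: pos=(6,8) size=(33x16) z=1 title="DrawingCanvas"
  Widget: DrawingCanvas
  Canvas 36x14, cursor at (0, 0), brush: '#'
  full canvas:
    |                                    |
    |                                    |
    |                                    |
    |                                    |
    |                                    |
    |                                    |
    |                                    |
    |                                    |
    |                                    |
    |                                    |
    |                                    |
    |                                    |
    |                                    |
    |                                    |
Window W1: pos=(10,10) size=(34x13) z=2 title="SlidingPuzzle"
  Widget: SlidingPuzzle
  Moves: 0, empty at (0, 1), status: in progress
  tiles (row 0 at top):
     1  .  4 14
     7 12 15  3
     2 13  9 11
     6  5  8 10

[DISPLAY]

                                    
                                    
                                    
                                    
                                    
                                    
   ┏━━━━━━━━━━━━━━━━━━━━━━━━━━━━━━━┓
   ┃ DrawingCanvas                 ┃
   ┠───┏━━━━━━━━━━━━━━━━━━━━━━━━━━━━
   ┃+  ┃ SlidingPuzzle              
   ┃   ┠────────────────────────────
   ┃   ┃┌────┬────┬────┬────┐       
   ┃   ┃│  1 │    │  4 │ 14 │       
   ┃   ┃├────┼────┼────┼────┤       
   ┃   ┃│  7 │ 12 │ 15 │  3 │       


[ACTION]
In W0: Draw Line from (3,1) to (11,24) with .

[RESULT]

                                    
                                    
                                    
                                    
                                    
                                    
   ┏━━━━━━━━━━━━━━━━━━━━━━━━━━━━━━━┓
   ┃ DrawingCanvas                 ┃
   ┠───┏━━━━━━━━━━━━━━━━━━━━━━━━━━━━
   ┃+  ┃ SlidingPuzzle              
   ┃   ┠────────────────────────────
   ┃   ┃┌────┬────┬────┬────┐       
   ┃ ..┃│  1 │    │  4 │ 14 │       
   ┃   ┃├────┼────┼────┼────┤       
   ┃   ┃│  7 │ 12 │ 15 │  3 │       


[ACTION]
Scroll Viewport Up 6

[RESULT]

                                    
                                    
                                    
                                    
                                    
                                    
                                    
                                    
   ┏━━━━━━━━━━━━━━━━━━━━━━━━━━━━━━━┓
   ┃ DrawingCanvas                 ┃
   ┠───┏━━━━━━━━━━━━━━━━━━━━━━━━━━━━
   ┃+  ┃ SlidingPuzzle              
   ┃   ┠────────────────────────────
   ┃   ┃┌────┬────┬────┬────┐       
   ┃ ..┃│  1 │    │  4 │ 14 │       


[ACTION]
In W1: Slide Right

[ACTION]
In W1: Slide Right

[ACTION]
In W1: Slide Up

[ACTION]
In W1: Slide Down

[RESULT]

                                    
                                    
                                    
                                    
                                    
                                    
                                    
                                    
   ┏━━━━━━━━━━━━━━━━━━━━━━━━━━━━━━━┓
   ┃ DrawingCanvas                 ┃
   ┠───┏━━━━━━━━━━━━━━━━━━━━━━━━━━━━
   ┃+  ┃ SlidingPuzzle              
   ┃   ┠────────────────────────────
   ┃   ┃┌────┬────┬────┬────┐       
   ┃ ..┃│    │  1 │  4 │ 14 │       
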